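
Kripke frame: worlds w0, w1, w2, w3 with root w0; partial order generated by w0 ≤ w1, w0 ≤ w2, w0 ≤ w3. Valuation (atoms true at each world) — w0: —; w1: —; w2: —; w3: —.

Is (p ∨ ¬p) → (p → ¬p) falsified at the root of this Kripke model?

No

w0 ⊩ (p ∨ ¬p) → (p → ¬p): every world accessible from w0 that forces p ∨ ¬p (namely w0, w1, w2, w3) also forces p → ¬p.
So the root w0 forces (p ∨ ¬p) → (p → ¬p); the model is not a countermodel.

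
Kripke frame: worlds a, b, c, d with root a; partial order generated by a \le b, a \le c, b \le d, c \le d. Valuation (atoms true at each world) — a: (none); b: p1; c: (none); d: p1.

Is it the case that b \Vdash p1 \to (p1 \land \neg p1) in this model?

b \nVdash p1 \to (p1 \land \neg p1): already at b itself, b \Vdash p1 but b \nVdash p1 \land \neg p1.
b \nVdash p1 \land \neg p1 since b fails \neg p1.

No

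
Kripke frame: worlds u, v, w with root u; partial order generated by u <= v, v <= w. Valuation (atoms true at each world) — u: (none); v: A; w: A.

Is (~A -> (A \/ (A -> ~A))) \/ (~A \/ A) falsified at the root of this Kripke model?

u ||- (~A -> (A \/ (A -> ~A))) \/ (~A \/ A) via the disjunct ~A -> (A \/ (A -> ~A)).
So the root u forces (~A -> (A \/ (A -> ~A))) \/ (~A \/ A); the model is not a countermodel.

No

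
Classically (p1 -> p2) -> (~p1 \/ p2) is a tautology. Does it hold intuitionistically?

This is the material-implication-as-disjunction principle, which is not intuitionistically valid.
A Kripke countermodel: worlds 0, 1; order generated by 0 <= 1; atoms true at each world — 0:{}; 1:{p1,p2}.
0 ||-/- (p1 -> p2) -> (~p1 \/ p2): already at 0 itself, 0 ||- p1 -> p2 but 0 ||-/- ~p1 \/ p2.
0 ||-/- ~p1 \/ p2: neither disjunct is forced at 0.
0 ||-/- ~p1 since 1 is accessible from 0 and 1 ||- p1.
So the root 0 does not force the formula.

No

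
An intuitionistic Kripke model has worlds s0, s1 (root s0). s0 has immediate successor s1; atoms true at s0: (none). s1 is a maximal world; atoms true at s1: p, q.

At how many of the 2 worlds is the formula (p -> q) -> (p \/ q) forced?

1

s0: does not force it — s0 ||-/- (p -> q) -> (p \/ q): already at s0 itself, s0 ||- p -> q but s0 ||-/- p \/ q.
s1: forces it.
Worlds forcing the formula: {s1}.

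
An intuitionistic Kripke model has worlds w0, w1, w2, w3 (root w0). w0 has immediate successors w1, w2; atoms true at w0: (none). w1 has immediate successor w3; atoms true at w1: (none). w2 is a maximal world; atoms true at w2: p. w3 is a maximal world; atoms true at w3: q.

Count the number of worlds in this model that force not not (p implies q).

w0: does not force it — w0 does not force not not (p implies q) since w2 is accessible from w0 and w2 forces not (p implies q).
w1: forces it.
w2: does not force it — w2 does not force not not (p implies q) since w2 is accessible from w2 and w2 forces not (p implies q).
w3: forces it.
Worlds forcing the formula: {w1, w3}.

2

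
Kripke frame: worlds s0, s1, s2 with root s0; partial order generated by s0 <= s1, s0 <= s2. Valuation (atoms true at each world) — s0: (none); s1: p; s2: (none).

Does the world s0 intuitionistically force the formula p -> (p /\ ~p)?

s0 ||-/- p -> (p /\ ~p): at the accessible world s1, s1 ||- p but s1 ||-/- p /\ ~p.
s1 ||-/- p /\ ~p since s1 fails ~p.

No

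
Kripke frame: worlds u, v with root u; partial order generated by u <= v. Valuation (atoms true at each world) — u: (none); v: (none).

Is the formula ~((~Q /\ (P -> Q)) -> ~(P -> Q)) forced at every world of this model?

u ||- ~((~Q /\ (P -> Q)) -> ~(P -> Q)): no world accessible from u forces (~Q /\ (P -> Q)) -> ~(P -> Q).
Since the root u forces ~((~Q /\ (P -> Q)) -> ~(P -> Q)) and forcing is persistent (monotone upward), every world forces it.

Yes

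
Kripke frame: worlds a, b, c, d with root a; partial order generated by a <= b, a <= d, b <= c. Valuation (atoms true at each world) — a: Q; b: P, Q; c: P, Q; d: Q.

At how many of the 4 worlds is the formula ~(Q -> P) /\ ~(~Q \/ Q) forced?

0

a: does not force it — a ||-/- ~(Q -> P) /\ ~(~Q \/ Q) since a fails ~(Q -> P).
b: does not force it — b ||-/- ~(Q -> P) /\ ~(~Q \/ Q) since b fails ~(Q -> P).
c: does not force it.
d: does not force it.
Worlds forcing the formula: { }.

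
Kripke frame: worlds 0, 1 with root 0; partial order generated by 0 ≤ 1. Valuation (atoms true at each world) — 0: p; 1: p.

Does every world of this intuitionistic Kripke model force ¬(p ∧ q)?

0 ⊩ ¬(p ∧ q): no world accessible from 0 forces p ∧ q.
Since the root 0 forces ¬(p ∧ q) and forcing is persistent (monotone upward), every world forces it.

Yes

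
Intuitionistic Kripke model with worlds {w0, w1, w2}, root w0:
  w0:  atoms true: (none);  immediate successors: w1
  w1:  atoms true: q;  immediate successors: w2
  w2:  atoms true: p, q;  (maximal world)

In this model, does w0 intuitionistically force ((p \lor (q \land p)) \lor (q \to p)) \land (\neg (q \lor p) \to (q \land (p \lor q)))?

w0 \nVdash ((p \lor (q \land p)) \lor (q \to p)) \land (\neg (q \lor p) \to (q \land (p \lor q))) since w0 fails (p \lor (q \land p)) \lor (q \to p).

No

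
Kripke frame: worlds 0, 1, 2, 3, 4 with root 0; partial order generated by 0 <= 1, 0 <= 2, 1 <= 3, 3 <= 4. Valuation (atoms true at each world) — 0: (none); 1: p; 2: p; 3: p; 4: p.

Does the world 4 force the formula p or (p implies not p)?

Yes

4 forces p or (p implies not p) via the disjunct p.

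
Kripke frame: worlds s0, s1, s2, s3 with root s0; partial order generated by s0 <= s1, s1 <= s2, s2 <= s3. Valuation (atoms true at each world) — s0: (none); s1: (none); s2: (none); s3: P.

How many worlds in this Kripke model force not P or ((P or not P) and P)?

s0: does not force it — s0 does not force not P or ((P or not P) and P): neither disjunct is forced at s0.
s1: does not force it — s1 does not force not P or ((P or not P) and P): neither disjunct is forced at s1.
s2: does not force it.
s3: forces it.
Worlds forcing the formula: {s3}.

1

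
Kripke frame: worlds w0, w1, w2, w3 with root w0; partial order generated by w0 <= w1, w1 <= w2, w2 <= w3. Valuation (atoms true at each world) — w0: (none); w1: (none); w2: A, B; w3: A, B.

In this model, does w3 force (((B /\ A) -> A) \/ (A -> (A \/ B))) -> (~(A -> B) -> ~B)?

Yes

w3 ||- (((B /\ A) -> A) \/ (A -> (A \/ B))) -> (~(A -> B) -> ~B): every world accessible from w3 that forces ((B /\ A) -> A) \/ (A -> (A \/ B)) (namely w3) also forces ~(A -> B) -> ~B.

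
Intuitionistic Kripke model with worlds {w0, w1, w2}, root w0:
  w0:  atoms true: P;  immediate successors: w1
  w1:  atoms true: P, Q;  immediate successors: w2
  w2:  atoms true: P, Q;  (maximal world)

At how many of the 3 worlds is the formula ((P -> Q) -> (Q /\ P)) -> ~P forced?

0

w0: does not force it — w0 ||-/- ((P -> Q) -> (Q /\ P)) -> ~P: already at w0 itself, w0 ||- (P -> Q) -> (Q /\ P) but w0 ||-/- ~P.
w1: does not force it — w1 ||-/- ((P -> Q) -> (Q /\ P)) -> ~P: already at w1 itself, w1 ||- (P -> Q) -> (Q /\ P) but w1 ||-/- ~P.
w2: does not force it — w2 ||-/- ((P -> Q) -> (Q /\ P)) -> ~P: already at w2 itself, w2 ||- (P -> Q) -> (Q /\ P) but w2 ||-/- ~P.
Worlds forcing the formula: { }.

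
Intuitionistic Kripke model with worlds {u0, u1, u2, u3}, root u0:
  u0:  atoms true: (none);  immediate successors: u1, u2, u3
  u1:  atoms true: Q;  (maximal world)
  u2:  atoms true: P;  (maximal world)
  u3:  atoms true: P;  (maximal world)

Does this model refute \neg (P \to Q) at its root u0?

Yes

u0 \nVdash \neg (P \to Q) since u1 is accessible from u0 and u1 \Vdash P \to Q.
u1 \Vdash P \to Q vacuously: no world accessible from u1 forces the antecedent P.
So the root u0 does not force \neg (P \to Q); the model is a countermodel.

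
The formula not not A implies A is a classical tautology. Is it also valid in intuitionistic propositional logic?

No

This is double-negation elimination, which is not intuitionistically valid.
A Kripke countermodel: worlds u0, u1; order generated by u0 <= u1; atoms true at each world — u0:{}; u1:{A}.
u0 does not force not not A implies A: already at u0 itself, u0 forces not not A but u0 does not force A.
u0 lacks atom A, so u0 does not force A.
So the root u0 does not force the formula.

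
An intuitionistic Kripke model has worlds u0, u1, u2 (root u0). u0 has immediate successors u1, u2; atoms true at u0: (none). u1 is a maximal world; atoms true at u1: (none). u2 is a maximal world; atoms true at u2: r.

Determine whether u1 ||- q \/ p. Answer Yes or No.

No

u1 ||-/- q \/ p: neither disjunct is forced at u1.
u1 lacks atom q, so u1 ||-/- q.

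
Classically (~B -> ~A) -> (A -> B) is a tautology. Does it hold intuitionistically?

This is the converse of contraposition, which is not intuitionistically valid.
A Kripke countermodel: worlds u0, u1; order generated by u0 <= u1; atoms true at each world — u0:{A}; u1:{A,B}.
u0 ||-/- (~B -> ~A) -> (A -> B): already at u0 itself, u0 ||- ~B -> ~A but u0 ||-/- A -> B.
u0 ||-/- A -> B: already at u0 itself, u0 ||- A but u0 ||-/- B.
u0 lacks atom B, so u0 ||-/- B.
So the root u0 does not force the formula.

No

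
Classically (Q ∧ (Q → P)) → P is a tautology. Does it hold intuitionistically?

This is modus ponens in implicational form, which is intuitionistically derivable.
If a world forces Q and Q → P, then applying the implication at that world (which is accessible from itself) gives P.

Yes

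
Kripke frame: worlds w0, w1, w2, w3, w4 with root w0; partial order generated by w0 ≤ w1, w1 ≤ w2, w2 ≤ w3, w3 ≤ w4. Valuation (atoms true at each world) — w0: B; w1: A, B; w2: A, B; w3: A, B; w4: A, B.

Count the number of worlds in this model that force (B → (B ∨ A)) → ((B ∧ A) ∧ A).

4

w0: does not force it — w0 ⊮ (B → (B ∨ A)) → ((B ∧ A) ∧ A): already at w0 itself, w0 ⊩ B → (B ∨ A) but w0 ⊮ (B ∧ A) ∧ A.
w1: forces it.
w2: forces it.
w3: forces it.
w4: forces it.
Worlds forcing the formula: {w1, w2, w3, w4}.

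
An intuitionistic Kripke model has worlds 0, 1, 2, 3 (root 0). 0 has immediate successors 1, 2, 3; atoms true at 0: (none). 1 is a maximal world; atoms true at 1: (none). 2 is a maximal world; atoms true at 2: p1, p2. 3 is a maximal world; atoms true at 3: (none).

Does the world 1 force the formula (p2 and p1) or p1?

No

1 does not force (p2 and p1) or p1: neither disjunct is forced at 1.
1 does not force p2 and p1 since 1 fails p2.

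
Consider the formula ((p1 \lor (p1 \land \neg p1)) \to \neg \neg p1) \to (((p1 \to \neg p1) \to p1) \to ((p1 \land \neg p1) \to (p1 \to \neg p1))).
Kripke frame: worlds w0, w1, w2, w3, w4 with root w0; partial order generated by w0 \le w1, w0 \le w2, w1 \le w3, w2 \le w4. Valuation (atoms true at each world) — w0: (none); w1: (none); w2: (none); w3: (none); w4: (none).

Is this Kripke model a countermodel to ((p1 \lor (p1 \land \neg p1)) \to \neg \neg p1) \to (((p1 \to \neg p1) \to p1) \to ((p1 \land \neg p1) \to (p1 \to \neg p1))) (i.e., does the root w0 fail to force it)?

w0 \Vdash ((p1 \lor (p1 \land \neg p1)) \to \neg \neg p1) \to (((p1 \to \neg p1) \to p1) \to ((p1 \land \neg p1) \to (p1 \to \neg p1))): every world accessible from w0 that forces (p1 \lor (p1 \land \neg p1)) \to \neg \neg p1 (namely w0, w1, w2, w3, w4) also forces ((p1 \to \neg p1) \to p1) \to ((p1 \land \neg p1) \to (p1 \to \neg p1)).
So the root w0 forces ((p1 \lor (p1 \land \neg p1)) \to \neg \neg p1) \to (((p1 \to \neg p1) \to p1) \to ((p1 \land \neg p1) \to (p1 \to \neg p1))); the model is not a countermodel.

No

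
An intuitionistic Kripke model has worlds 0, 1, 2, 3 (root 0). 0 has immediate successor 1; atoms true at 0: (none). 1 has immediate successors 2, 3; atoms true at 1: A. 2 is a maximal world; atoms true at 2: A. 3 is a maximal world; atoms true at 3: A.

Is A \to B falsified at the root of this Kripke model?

0 \nVdash A \to B: at the accessible world 1, 1 \Vdash A but 1 \nVdash B.
1 lacks atom B, so 1 \nVdash B.
So the root 0 does not force A \to B; the model is a countermodel.

Yes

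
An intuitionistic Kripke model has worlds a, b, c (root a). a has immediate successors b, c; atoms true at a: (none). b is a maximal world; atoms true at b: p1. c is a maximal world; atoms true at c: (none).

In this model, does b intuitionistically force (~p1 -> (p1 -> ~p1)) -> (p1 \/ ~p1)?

b ||- (~p1 -> (p1 -> ~p1)) -> (p1 \/ ~p1): every world accessible from b that forces ~p1 -> (p1 -> ~p1) (namely b) also forces p1 \/ ~p1.

Yes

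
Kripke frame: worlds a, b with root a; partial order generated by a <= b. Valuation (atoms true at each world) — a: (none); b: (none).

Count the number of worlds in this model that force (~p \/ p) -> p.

a: does not force it — a ||-/- (~p \/ p) -> p: already at a itself, a ||- ~p \/ p but a ||-/- p.
b: does not force it.
Worlds forcing the formula: { }.

0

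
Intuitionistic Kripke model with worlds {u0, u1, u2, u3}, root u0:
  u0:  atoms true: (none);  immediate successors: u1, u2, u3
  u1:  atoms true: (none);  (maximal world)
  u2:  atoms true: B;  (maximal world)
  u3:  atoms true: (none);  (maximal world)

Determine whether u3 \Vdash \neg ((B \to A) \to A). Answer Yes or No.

Yes

u3 \Vdash \neg ((B \to A) \to A): no world accessible from u3 forces (B \to A) \to A.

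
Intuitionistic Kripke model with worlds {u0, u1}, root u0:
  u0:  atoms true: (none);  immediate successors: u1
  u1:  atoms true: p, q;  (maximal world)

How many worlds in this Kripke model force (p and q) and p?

u0: does not force it — u0 does not force (p and q) and p since u0 fails p and q.
u1: forces it.
Worlds forcing the formula: {u1}.

1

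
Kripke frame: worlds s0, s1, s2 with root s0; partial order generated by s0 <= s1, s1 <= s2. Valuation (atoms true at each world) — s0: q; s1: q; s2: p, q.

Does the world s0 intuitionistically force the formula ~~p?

s0 ||- ~~p: no world accessible from s0 forces ~p.

Yes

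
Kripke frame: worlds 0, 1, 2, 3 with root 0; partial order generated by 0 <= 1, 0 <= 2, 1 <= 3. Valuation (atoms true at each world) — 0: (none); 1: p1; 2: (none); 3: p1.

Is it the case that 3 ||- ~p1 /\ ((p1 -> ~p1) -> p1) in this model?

3 ||-/- ~p1 /\ ((p1 -> ~p1) -> p1) since 3 fails ~p1.

No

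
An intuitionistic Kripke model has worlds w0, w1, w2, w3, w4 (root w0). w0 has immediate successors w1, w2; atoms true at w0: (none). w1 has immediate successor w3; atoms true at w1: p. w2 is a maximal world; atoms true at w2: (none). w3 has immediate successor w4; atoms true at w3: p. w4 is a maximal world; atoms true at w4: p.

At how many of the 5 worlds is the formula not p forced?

w0: does not force it — w0 does not force not p since w1 is accessible from w0 and w1 forces p.
w1: does not force it.
w2: forces it.
w3: does not force it.
w4: does not force it.
Worlds forcing the formula: {w2}.

1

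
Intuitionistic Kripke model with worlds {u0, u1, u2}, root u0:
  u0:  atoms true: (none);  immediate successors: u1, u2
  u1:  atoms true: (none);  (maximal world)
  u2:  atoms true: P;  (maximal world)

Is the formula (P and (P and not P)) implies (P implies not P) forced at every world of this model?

u0 forces (P and (P and not P)) implies (P implies not P) vacuously: no world accessible from u0 forces the antecedent P and (P and not P).
Since the root u0 forces (P and (P and not P)) implies (P implies not P) and forcing is persistent (monotone upward), every world forces it.

Yes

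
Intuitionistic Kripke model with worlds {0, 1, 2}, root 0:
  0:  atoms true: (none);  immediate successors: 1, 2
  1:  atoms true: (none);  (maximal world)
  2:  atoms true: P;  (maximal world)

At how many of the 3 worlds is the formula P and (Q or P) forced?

1

0: does not force it — 0 does not force P and (Q or P) since 0 fails P.
1: does not force it — 1 does not force P and (Q or P) since 1 fails P.
2: forces it.
Worlds forcing the formula: {2}.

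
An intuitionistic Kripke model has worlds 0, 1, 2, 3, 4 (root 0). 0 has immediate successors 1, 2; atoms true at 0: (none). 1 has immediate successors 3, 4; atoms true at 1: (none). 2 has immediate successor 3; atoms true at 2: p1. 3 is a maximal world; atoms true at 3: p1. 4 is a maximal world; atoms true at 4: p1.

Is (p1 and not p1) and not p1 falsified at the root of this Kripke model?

0 does not force (p1 and not p1) and not p1 since 0 fails p1 and not p1.
So the root 0 does not force (p1 and not p1) and not p1; the model is a countermodel.

Yes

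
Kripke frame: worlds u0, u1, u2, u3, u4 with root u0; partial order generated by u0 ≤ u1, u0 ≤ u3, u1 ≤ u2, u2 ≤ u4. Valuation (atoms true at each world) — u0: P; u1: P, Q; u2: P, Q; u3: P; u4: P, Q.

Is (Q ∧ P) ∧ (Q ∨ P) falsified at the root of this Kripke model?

u0 ⊮ (Q ∧ P) ∧ (Q ∨ P) since u0 fails Q ∧ P.
So the root u0 does not force (Q ∧ P) ∧ (Q ∨ P); the model is a countermodel.

Yes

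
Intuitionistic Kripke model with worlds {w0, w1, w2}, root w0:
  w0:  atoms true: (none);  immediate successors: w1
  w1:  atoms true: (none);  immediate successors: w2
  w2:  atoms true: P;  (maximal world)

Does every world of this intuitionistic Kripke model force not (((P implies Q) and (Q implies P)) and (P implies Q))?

Yes

w0 forces not (((P implies Q) and (Q implies P)) and (P implies Q)): no world accessible from w0 forces ((P implies Q) and (Q implies P)) and (P implies Q).
Since the root w0 forces not (((P implies Q) and (Q implies P)) and (P implies Q)) and forcing is persistent (monotone upward), every world forces it.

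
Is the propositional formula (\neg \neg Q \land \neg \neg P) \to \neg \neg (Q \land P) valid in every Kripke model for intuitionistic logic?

This is the distribution of double negation over conjunction, which is intuitionistically derivable.
Assume \neg \neg Q, \neg \neg P, and \neg (Q \land P). From Q we'd get \neg P (since Q \land P is refuted), contradicting \neg \neg P; so \neg Q, contradicting \neg \neg Q.

Yes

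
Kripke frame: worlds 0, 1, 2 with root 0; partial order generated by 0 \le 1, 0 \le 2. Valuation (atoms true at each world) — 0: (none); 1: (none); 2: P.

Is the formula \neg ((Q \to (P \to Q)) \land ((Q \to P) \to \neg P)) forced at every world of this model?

Not every world: 0 \nVdash \neg ((Q \to (P \to Q)) \land ((Q \to P) \to \neg P)).
0 \nVdash \neg ((Q \to (P \to Q)) \land ((Q \to P) \to \neg P)) since 1 is accessible from 0 and 1 \Vdash (Q \to (P \to Q)) \land ((Q \to P) \to \neg P).
1 \Vdash (Q \to (P \to Q)) \land ((Q \to P) \to \neg P) since 1 forces both conjuncts.

No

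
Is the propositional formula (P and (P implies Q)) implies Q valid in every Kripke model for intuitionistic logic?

Yes

This is modus ponens in implicational form, which is intuitionistically derivable.
If a world forces P and P implies Q, then applying the implication at that world (which is accessible from itself) gives Q.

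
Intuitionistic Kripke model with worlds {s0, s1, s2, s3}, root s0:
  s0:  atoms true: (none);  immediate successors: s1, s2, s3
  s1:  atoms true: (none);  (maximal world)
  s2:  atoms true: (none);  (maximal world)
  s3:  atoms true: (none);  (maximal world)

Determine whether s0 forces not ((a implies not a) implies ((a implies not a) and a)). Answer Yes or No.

s0 forces not ((a implies not a) implies ((a implies not a) and a)): no world accessible from s0 forces (a implies not a) implies ((a implies not a) and a).

Yes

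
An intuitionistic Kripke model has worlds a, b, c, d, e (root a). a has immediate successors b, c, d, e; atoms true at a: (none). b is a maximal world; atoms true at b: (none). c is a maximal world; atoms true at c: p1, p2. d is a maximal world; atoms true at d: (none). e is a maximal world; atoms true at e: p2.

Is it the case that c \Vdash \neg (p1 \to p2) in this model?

No

c \nVdash \neg (p1 \to p2) since c is accessible from c and c \Vdash p1 \to p2.
c \Vdash p1 \to p2: every world accessible from c that forces p1 (namely c) also forces p2.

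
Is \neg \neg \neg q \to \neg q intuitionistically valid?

This is triple-negation reduction, which is intuitionistically derivable.
Assume \neg \neg \neg q and suppose q. Then \neg \neg q (double-negation introduction), contradicting \neg \neg \neg q. So \neg q.

Yes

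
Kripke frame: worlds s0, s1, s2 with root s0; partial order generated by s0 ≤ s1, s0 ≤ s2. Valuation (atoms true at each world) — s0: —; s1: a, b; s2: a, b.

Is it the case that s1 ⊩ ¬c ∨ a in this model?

Yes

s1 ⊩ ¬c ∨ a via the disjunct ¬c.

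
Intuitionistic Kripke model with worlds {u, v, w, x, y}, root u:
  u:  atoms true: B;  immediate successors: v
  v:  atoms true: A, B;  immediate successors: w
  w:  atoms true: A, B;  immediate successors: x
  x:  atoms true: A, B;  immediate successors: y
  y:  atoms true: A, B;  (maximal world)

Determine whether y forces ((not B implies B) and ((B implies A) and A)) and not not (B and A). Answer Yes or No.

y forces ((not B implies B) and ((B implies A) and A)) and not not (B and A) since y forces both conjuncts.

Yes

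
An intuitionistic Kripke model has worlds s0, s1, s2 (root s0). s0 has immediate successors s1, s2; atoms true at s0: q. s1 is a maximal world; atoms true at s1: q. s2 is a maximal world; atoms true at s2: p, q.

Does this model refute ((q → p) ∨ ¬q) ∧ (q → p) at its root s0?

s0 ⊮ ((q → p) ∨ ¬q) ∧ (q → p) since s0 fails (q → p) ∨ ¬q.
So the root s0 does not force ((q → p) ∨ ¬q) ∧ (q → p); the model is a countermodel.

Yes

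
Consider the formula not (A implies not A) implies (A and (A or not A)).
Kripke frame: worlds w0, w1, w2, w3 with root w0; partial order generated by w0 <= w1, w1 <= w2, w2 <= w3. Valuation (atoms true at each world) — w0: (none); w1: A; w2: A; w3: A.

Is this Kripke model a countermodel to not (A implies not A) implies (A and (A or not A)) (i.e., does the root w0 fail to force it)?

w0 does not force not (A implies not A) implies (A and (A or not A)): already at w0 itself, w0 forces not (A implies not A) but w0 does not force A and (A or not A).
w0 does not force A and (A or not A) since w0 fails A.
So the root w0 does not force not (A implies not A) implies (A and (A or not A)); the model is a countermodel.

Yes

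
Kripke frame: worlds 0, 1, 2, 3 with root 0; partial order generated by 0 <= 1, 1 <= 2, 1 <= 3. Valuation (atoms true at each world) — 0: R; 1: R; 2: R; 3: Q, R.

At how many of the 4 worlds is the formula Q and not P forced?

0: does not force it — 0 does not force Q and not P since 0 fails Q.
1: does not force it.
2: does not force it.
3: forces it.
Worlds forcing the formula: {3}.

1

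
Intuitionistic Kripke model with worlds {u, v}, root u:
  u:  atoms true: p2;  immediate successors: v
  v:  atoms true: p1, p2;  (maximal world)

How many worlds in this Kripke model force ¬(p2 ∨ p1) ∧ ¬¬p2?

0

u: does not force it — u ⊮ ¬(p2 ∨ p1) ∧ ¬¬p2 since u fails ¬(p2 ∨ p1).
v: does not force it.
Worlds forcing the formula: { }.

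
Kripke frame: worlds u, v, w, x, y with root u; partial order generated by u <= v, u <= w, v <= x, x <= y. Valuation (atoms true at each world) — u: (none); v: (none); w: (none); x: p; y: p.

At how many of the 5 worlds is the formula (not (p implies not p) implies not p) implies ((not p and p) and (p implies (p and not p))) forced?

3

u: does not force it — u does not force (not (p implies not p) implies not p) implies ((not p and p) and (p implies (p and not p))): at the accessible world w, w forces not (p implies not p) implies not p but w does not force (not p and p) and (p implies (p and not p)).
v: forces it.
w: does not force it — w does not force (not (p implies not p) implies not p) implies ((not p and p) and (p implies (p and not p))): already at w itself, w forces not (p implies not p) implies not p but w does not force (not p and p) and (p implies (p and not p)).
x: forces it.
y: forces it.
Worlds forcing the formula: {v, x, y}.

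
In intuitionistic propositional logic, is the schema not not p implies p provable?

No

This is double-negation elimination, which is not intuitionistically valid.
A Kripke countermodel: worlds s0, s1; order generated by s0 <= s1; atoms true at each world — s0:{}; s1:{p}.
s0 does not force not not p implies p: already at s0 itself, s0 forces not not p but s0 does not force p.
s0 lacks atom p, so s0 does not force p.
So the root s0 does not force the formula.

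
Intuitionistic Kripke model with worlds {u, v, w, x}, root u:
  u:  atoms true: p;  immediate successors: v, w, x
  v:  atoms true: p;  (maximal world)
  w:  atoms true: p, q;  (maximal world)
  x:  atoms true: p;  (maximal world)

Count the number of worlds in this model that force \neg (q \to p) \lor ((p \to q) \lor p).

4

u: forces it.
v: forces it.
w: forces it.
x: forces it.
Worlds forcing the formula: {u, v, w, x}.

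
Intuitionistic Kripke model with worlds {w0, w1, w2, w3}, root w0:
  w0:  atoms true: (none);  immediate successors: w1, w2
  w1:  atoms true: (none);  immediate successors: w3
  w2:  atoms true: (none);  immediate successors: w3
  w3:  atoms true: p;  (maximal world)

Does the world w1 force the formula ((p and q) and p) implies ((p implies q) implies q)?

w1 forces ((p and q) and p) implies ((p implies q) implies q) vacuously: no world accessible from w1 forces the antecedent (p and q) and p.

Yes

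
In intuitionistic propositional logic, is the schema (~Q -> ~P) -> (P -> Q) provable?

No

This is the converse of contraposition, which is not intuitionistically valid.
A Kripke countermodel: worlds s0, s1; order generated by s0 <= s1; atoms true at each world — s0:{P}; s1:{P,Q}.
s0 ||-/- (~Q -> ~P) -> (P -> Q): already at s0 itself, s0 ||- ~Q -> ~P but s0 ||-/- P -> Q.
s0 ||-/- P -> Q: already at s0 itself, s0 ||- P but s0 ||-/- Q.
s0 lacks atom Q, so s0 ||-/- Q.
So the root s0 does not force the formula.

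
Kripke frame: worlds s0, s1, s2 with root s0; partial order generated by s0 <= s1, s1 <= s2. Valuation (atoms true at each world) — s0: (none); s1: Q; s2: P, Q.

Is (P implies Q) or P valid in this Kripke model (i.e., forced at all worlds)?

Yes

s0 forces (P implies Q) or P via the disjunct P implies Q.
Since the root s0 forces (P implies Q) or P and forcing is persistent (monotone upward), every world forces it.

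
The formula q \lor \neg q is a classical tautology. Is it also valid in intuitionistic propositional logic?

No

This is the law of excluded middle, which is not intuitionistically valid.
A Kripke countermodel: worlds s0, s1; order generated by s0 \le s1; atoms true at each world — s0:{}; s1:{q}.
s0 \nVdash q \lor \neg q: neither disjunct is forced at s0.
s0 lacks atom q, so s0 \nVdash q.
So the root s0 does not force the formula.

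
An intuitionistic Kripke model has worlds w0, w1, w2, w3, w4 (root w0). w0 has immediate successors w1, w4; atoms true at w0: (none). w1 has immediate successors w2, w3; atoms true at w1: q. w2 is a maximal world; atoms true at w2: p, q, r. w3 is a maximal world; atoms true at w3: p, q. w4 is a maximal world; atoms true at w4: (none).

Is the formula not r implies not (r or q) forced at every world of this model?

No

Not every world: w0 does not force not r implies not (r or q).
w0 does not force not r implies not (r or q): at the accessible world w3, w3 forces not r but w3 does not force not (r or q).
w3 does not force not (r or q) since w3 is accessible from w3 and w3 forces r or q.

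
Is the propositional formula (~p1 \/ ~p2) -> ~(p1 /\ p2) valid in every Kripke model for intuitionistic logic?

This is a constructively valid De Morgan direction (disjunction of negations to negated conjunction), which is intuitionistically derivable.
If ~p1 holds at a world then no accessible world forces p1, hence none forces p1 /\ p2; likewise for ~p2.

Yes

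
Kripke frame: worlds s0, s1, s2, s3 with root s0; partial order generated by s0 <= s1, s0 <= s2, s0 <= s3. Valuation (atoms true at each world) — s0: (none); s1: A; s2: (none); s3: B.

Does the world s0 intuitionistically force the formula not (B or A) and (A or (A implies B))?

s0 does not force not (B or A) and (A or (A implies B)) since s0 fails not (B or A).

No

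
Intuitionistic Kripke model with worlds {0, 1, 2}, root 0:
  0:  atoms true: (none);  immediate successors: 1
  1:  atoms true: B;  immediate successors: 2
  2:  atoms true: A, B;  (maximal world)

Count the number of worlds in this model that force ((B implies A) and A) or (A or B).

0: does not force it — 0 does not force ((B implies A) and A) or (A or B): neither disjunct is forced at 0.
1: forces it.
2: forces it.
Worlds forcing the formula: {1, 2}.

2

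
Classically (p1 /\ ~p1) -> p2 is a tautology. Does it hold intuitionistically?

This is an instance of ex falso quodlibet, which is intuitionistically derivable.
No world can force both p1 and ~p1, so the antecedent p1 /\ ~p1 is never forced and the implication holds vacuously at every world.

Yes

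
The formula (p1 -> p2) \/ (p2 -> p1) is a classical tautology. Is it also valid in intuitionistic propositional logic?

No

This is the Gödel–Dummett linearity axiom, which is not intuitionistically valid.
A Kripke countermodel: worlds u, v, w; order generated by u <= v, u <= w; atoms true at each world — u:{}; v:{p1}; w:{p2}.
u ||-/- (p1 -> p2) \/ (p2 -> p1): neither disjunct is forced at u.
u ||-/- p1 -> p2: at the accessible world v, v ||- p1 but v ||-/- p2.
v lacks atom p2, so v ||-/- p2.
So the root u does not force the formula.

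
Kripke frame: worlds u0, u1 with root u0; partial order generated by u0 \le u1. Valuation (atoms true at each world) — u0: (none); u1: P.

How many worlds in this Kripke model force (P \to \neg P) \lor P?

1

u0: does not force it — u0 \nVdash (P \to \neg P) \lor P: neither disjunct is forced at u0.
u1: forces it.
Worlds forcing the formula: {u1}.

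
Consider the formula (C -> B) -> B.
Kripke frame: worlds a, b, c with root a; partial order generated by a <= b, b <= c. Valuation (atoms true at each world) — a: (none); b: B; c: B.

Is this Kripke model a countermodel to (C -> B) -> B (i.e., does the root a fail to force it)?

a ||-/- (C -> B) -> B: already at a itself, a ||- C -> B but a ||-/- B.
a lacks atom B, so a ||-/- B.
So the root a does not force (C -> B) -> B; the model is a countermodel.

Yes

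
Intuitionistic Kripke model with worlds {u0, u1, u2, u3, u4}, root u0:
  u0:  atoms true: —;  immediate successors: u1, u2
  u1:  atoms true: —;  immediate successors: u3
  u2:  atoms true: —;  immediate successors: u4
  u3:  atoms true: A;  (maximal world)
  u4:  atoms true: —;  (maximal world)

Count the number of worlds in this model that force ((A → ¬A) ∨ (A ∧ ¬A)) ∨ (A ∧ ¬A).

u0: does not force it — u0 ⊮ ((A → ¬A) ∨ (A ∧ ¬A)) ∨ (A ∧ ¬A): neither disjunct is forced at u0.
u1: does not force it — u1 ⊮ ((A → ¬A) ∨ (A ∧ ¬A)) ∨ (A ∧ ¬A): neither disjunct is forced at u1.
u2: forces it.
u3: does not force it — u3 ⊮ ((A → ¬A) ∨ (A ∧ ¬A)) ∨ (A ∧ ¬A): neither disjunct is forced at u3.
u4: forces it.
Worlds forcing the formula: {u2, u4}.

2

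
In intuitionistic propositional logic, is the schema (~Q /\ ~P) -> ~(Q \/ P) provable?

This is a constructively valid De Morgan direction (conjunction of negations to negated disjunction), which is intuitionistically derivable.
If both ~Q and ~P hold at a world, no accessible world forces Q or forces P, so none forces Q \/ P.

Yes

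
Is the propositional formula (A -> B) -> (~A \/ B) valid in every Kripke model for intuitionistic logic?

No

This is the material-implication-as-disjunction principle, which is not intuitionistically valid.
A Kripke countermodel: worlds u0, u1; order generated by u0 <= u1; atoms true at each world — u0:{}; u1:{A,B}.
u0 ||-/- (A -> B) -> (~A \/ B): already at u0 itself, u0 ||- A -> B but u0 ||-/- ~A \/ B.
u0 ||-/- ~A \/ B: neither disjunct is forced at u0.
u0 ||-/- ~A since u1 is accessible from u0 and u1 ||- A.
So the root u0 does not force the formula.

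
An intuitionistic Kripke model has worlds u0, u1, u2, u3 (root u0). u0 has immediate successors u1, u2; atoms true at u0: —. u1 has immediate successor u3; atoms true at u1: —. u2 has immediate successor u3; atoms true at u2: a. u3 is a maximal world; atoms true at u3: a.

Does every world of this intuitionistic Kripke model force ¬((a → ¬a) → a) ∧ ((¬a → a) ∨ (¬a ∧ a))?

No

Not every world: u0 ⊮ ¬((a → ¬a) → a) ∧ ((¬a → a) ∨ (¬a ∧ a)).
u0 ⊮ ¬((a → ¬a) → a) ∧ ((¬a → a) ∨ (¬a ∧ a)) since u0 fails ¬((a → ¬a) → a).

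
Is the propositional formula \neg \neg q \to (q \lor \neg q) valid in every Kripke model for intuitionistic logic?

This is a variant of double-negation elimination (deriving excluded middle from double negation), which is not intuitionistically valid.
A Kripke countermodel: worlds u, v; order generated by u \le v; atoms true at each world — u:{}; v:{q}.
u \nVdash \neg \neg q \to (q \lor \neg q): already at u itself, u \Vdash \neg \neg q but u \nVdash q \lor \neg q.
u \nVdash q \lor \neg q: neither disjunct is forced at u.
u lacks atom q, so u \nVdash q.
So the root u does not force the formula.

No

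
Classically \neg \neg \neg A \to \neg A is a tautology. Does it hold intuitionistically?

Yes

This is triple-negation reduction, which is intuitionistically derivable.
Assume \neg \neg \neg A and suppose A. Then \neg \neg A (double-negation introduction), contradicting \neg \neg \neg A. So \neg A.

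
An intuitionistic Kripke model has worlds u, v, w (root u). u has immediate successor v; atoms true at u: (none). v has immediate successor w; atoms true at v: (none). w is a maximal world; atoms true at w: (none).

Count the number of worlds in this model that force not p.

3

u: forces it.
v: forces it.
w: forces it.
Worlds forcing the formula: {u, v, w}.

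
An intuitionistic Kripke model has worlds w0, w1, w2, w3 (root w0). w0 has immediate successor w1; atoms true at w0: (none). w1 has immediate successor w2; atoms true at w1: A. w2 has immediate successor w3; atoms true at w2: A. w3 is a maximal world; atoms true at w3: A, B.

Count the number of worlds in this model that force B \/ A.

3

w0: does not force it — w0 ||-/- B \/ A: neither disjunct is forced at w0.
w1: forces it.
w2: forces it.
w3: forces it.
Worlds forcing the formula: {w1, w2, w3}.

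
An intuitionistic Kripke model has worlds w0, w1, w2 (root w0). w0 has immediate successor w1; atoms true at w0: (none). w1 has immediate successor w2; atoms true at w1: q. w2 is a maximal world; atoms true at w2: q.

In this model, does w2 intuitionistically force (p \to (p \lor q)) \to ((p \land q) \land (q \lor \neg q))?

w2 \nVdash (p \to (p \lor q)) \to ((p \land q) \land (q \lor \neg q)): already at w2 itself, w2 \Vdash p \to (p \lor q) but w2 \nVdash (p \land q) \land (q \lor \neg q).
w2 \nVdash (p \land q) \land (q \lor \neg q) since w2 fails p \land q.

No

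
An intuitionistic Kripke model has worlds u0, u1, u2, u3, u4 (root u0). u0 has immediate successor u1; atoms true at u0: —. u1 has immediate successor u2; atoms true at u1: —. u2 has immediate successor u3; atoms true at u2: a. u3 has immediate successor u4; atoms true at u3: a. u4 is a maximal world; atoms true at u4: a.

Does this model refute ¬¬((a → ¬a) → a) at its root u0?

No

u0 ⊩ ¬¬((a → ¬a) → a): no world accessible from u0 forces ¬((a → ¬a) → a).
So the root u0 forces ¬¬((a → ¬a) → a); the model is not a countermodel.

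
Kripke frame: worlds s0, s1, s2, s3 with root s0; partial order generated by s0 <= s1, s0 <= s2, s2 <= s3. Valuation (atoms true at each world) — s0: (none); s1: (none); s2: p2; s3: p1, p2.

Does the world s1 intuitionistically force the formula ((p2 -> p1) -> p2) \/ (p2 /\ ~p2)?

s1 ||-/- ((p2 -> p1) -> p2) \/ (p2 /\ ~p2): neither disjunct is forced at s1.
s1 ||-/- (p2 -> p1) -> p2: already at s1 itself, s1 ||- p2 -> p1 but s1 ||-/- p2.
s1 lacks atom p2, so s1 ||-/- p2.

No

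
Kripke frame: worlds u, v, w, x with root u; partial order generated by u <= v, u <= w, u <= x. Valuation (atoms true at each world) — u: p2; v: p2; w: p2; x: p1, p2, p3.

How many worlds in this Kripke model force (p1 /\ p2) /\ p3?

u: does not force it — u ||-/- (p1 /\ p2) /\ p3 since u fails p1 /\ p2.
v: does not force it — v ||-/- (p1 /\ p2) /\ p3 since v fails p1 /\ p2.
w: does not force it.
x: forces it.
Worlds forcing the formula: {x}.

1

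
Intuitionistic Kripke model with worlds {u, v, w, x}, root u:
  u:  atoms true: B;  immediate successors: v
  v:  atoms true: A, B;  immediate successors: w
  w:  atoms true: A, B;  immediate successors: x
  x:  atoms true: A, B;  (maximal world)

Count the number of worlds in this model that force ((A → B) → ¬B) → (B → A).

4

u: forces it.
v: forces it.
w: forces it.
x: forces it.
Worlds forcing the formula: {u, v, w, x}.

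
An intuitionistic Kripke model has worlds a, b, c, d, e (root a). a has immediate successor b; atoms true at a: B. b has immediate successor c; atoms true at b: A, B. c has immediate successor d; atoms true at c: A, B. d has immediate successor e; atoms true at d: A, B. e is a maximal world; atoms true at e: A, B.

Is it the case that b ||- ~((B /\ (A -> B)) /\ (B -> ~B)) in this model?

b ||- ~((B /\ (A -> B)) /\ (B -> ~B)): no world accessible from b forces (B /\ (A -> B)) /\ (B -> ~B).

Yes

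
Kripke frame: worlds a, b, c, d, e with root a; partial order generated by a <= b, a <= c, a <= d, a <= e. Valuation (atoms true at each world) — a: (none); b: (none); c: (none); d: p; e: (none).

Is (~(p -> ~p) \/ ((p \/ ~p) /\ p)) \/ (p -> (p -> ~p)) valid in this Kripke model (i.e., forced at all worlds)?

No

Not every world: a ||-/- (~(p -> ~p) \/ ((p \/ ~p) /\ p)) \/ (p -> (p -> ~p)).
a ||-/- (~(p -> ~p) \/ ((p \/ ~p) /\ p)) \/ (p -> (p -> ~p)): neither disjunct is forced at a.
a ||-/- ~(p -> ~p) \/ ((p \/ ~p) /\ p): neither disjunct is forced at a.
a ||-/- ~(p -> ~p) since b is accessible from a and b ||- p -> ~p.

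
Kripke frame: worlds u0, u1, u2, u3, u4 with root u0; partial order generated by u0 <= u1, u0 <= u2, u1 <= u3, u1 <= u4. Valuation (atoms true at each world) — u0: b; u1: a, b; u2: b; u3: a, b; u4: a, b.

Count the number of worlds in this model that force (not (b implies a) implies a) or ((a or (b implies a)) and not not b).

u0: does not force it — u0 does not force (not (b implies a) implies a) or ((a or (b implies a)) and not not b): neither disjunct is forced at u0.
u1: forces it.
u2: does not force it.
u3: forces it.
u4: forces it.
Worlds forcing the formula: {u1, u3, u4}.

3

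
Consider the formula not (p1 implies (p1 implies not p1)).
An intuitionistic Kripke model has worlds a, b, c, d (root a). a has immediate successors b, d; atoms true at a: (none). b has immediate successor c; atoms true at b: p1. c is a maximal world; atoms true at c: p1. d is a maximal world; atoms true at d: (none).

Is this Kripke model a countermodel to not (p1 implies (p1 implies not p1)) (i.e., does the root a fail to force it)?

Yes

a does not force not (p1 implies (p1 implies not p1)) since d is accessible from a and d forces p1 implies (p1 implies not p1).
d forces p1 implies (p1 implies not p1) vacuously: no world accessible from d forces the antecedent p1.
So the root a does not force not (p1 implies (p1 implies not p1)); the model is a countermodel.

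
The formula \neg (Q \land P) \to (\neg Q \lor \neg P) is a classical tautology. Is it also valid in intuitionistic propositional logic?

No

This is the constructively invalid direction of De Morgan's law for conjunction, which is not intuitionistically valid.
A Kripke countermodel: worlds 0, 1, 2; order generated by 0 \le 1, 0 \le 2; atoms true at each world — 0:{}; 1:{Q}; 2:{P}.
0 \nVdash \neg (Q \land P) \to (\neg Q \lor \neg P): already at 0 itself, 0 \Vdash \neg (Q \land P) but 0 \nVdash \neg Q \lor \neg P.
0 \nVdash \neg Q \lor \neg P: neither disjunct is forced at 0.
0 \nVdash \neg Q since 1 is accessible from 0 and 1 \Vdash Q.
So the root 0 does not force the formula.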